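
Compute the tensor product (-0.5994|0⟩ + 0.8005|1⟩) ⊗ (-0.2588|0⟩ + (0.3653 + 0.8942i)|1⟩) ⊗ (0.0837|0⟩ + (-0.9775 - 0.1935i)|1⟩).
0.01298|000⟩ + (-0.1516 - 0.03002i)|001⟩ + (-0.01833 - 0.04486i)|010⟩ + (0.1103 + 0.5663i)|011⟩ - 0.01734|100⟩ + (0.2025 + 0.04009i)|101⟩ + (0.02448 + 0.05991i)|110⟩ + (-0.1473 - 0.7563i)|111⟩

amp(|b₁b₂…⟩) = product of the factor amplitudes for bits b₁, b₂, …; only kets whose every factor amplitude is nonzero survive.
|000⟩: (-0.5994)(-0.2588)(0.0837) = 0.01298
|001⟩: (-0.5994)(-0.2588)(-0.9775 - 0.1935i) = (-0.1516 - 0.03002i)
|010⟩: (-0.5994)(0.3653 + 0.8942i)(0.0837) = (-0.01833 - 0.04486i)
|011⟩: (-0.5994)(0.3653 + 0.8942i)(-0.9775 - 0.1935i) = (0.1103 + 0.5663i)
|100⟩: (0.8005)(-0.2588)(0.0837) = -0.01734
|101⟩: (0.8005)(-0.2588)(-0.9775 - 0.1935i) = (0.2025 + 0.04009i)
|110⟩: (0.8005)(0.3653 + 0.8942i)(0.0837) = (0.02448 + 0.05991i)
|111⟩: (0.8005)(0.3653 + 0.8942i)(-0.9775 - 0.1935i) = (-0.1473 - 0.7563i)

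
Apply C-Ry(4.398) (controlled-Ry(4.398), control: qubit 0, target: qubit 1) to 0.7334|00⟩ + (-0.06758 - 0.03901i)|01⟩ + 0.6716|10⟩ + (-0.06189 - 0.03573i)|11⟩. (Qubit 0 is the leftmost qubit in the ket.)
0.7334|00⟩ + (-0.06758 - 0.03901i)|01⟩ + (-0.3446 + 0.02891i)|10⟩ + (0.5798 + 0.021i)|11⟩

C-Ry(4.398) leaves the control-|0⟩ kets |00⟩, |01⟩ unchanged and applies Ry(4.398) to qubit 1 on the control-|1⟩ pair (|10⟩, |11⟩).
Ry(4.398) = [[cos(θ/2), −sin(θ/2)], [sin(θ/2), cos(θ/2)]]; θ = 4.398, cos(θ/2) ≈ -0.587692, sin(θ/2) ≈ 0.809085.
With a = amp(|10⟩) = 0.6716 and b = amp(|11⟩) = (-0.06189 - 0.03573i):
new amp(|10⟩) = (-0.587692)·a + (-0.809085)·b = (-0.3446 + 0.02891i)
new amp(|11⟩) = (0.809085)·a + (-0.587692)·b = (0.5798 + 0.021i)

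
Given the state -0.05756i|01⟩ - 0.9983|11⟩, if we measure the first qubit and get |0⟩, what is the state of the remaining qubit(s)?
-i|1⟩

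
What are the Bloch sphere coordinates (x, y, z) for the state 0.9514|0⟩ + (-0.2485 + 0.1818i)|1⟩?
(-0.4728, 0.3459, 0.8104)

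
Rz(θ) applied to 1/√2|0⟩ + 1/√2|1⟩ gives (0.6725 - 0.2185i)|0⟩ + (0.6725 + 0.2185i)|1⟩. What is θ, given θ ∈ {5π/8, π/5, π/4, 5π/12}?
π/5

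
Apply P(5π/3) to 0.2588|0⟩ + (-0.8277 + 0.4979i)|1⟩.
0.2588|0⟩ + (0.01734 + 0.9658i)|1⟩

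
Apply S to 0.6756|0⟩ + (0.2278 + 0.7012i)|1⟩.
0.6756|0⟩ + (-0.7012 + 0.2278i)|1⟩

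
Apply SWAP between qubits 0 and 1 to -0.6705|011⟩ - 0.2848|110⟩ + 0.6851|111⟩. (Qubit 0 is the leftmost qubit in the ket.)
-0.6705|101⟩ - 0.2848|110⟩ + 0.6851|111⟩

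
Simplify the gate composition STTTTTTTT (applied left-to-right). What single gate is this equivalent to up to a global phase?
S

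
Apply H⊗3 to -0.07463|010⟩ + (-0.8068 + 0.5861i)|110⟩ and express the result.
(-0.3116 + 0.2072i)|000⟩ + (-0.3116 + 0.2072i)|001⟩ + (0.3116 - 0.2072i)|010⟩ + (0.3116 - 0.2072i)|011⟩ + (0.2589 - 0.2072i)|100⟩ + (0.2589 - 0.2072i)|101⟩ + (-0.2589 + 0.2072i)|110⟩ + (-0.2589 + 0.2072i)|111⟩

H⊗3 gives amp(|y⟩) = (1/2√2) Σ_x (−1)^(x·y) amp(|x⟩), where x·y is the number of positions in which both x and y have a 1.
|000⟩: (-0.07463 + (-0.8068 + 0.5861i))/(2√2) = (-0.3116 + 0.2072i)
|001⟩: (-0.07463 + (-0.8068 + 0.5861i))/(2√2) = (-0.3116 + 0.2072i)
|010⟩: (0.07463 - (-0.8068 + 0.5861i))/(2√2) = (0.3116 - 0.2072i)
|011⟩: (0.07463 - (-0.8068 + 0.5861i))/(2√2) = (0.3116 - 0.2072i)
|100⟩: (-0.07463 - (-0.8068 + 0.5861i))/(2√2) = (0.2589 - 0.2072i)
|101⟩: (-0.07463 - (-0.8068 + 0.5861i))/(2√2) = (0.2589 - 0.2072i)
|110⟩: (0.07463 + (-0.8068 + 0.5861i))/(2√2) = (-0.2589 + 0.2072i)
|111⟩: (0.07463 + (-0.8068 + 0.5861i))/(2√2) = (-0.2589 + 0.2072i)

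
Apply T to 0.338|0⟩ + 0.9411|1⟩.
0.338|0⟩ + (0.6655 + 0.6655i)|1⟩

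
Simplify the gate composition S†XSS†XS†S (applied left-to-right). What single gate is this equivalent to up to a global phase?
S†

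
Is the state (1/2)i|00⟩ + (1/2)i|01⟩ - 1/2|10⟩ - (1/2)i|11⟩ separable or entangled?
Entangled

Writing the state as a|00⟩ + b|01⟩ + c|10⟩ + d|11⟩, it is a product state iff ad − bc = 0.
Here (a, b, c, d) = ((1/2)i, (1/2)i, -1/2, -(1/2)i): ad − bc = ((1/2)i)(-(1/2)i) − ((1/2)i)(-1/2) = (0.25 + 0.25i) ≠ 0, so the state is entangled.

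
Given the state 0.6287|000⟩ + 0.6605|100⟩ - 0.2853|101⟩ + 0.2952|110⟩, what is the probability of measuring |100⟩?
0.4363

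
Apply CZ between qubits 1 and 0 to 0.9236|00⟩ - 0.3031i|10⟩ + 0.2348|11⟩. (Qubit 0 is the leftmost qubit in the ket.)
0.9236|00⟩ - 0.3031i|10⟩ - 0.2348|11⟩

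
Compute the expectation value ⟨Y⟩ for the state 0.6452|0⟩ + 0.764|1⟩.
0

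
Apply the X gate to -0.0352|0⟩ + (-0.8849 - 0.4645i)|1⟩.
(-0.8849 - 0.4645i)|0⟩ - 0.0352|1⟩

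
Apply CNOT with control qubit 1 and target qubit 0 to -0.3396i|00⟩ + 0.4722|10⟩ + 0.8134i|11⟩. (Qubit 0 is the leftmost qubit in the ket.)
-0.3396i|00⟩ + 0.8134i|01⟩ + 0.4722|10⟩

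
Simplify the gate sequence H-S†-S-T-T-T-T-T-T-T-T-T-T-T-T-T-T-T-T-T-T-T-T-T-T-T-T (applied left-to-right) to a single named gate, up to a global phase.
H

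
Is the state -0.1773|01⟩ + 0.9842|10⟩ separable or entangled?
Entangled

Writing the state as a|00⟩ + b|01⟩ + c|10⟩ + d|11⟩, it is a product state iff ad − bc = 0.
Here (a, b, c, d) = (0, -0.1773, 0.9842, 0): ad − bc = (0)(0) − (-0.1773)(0.9842) = 0.1745 ≠ 0, so the state is entangled.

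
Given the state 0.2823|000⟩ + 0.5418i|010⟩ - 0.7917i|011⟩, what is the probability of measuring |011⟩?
0.6268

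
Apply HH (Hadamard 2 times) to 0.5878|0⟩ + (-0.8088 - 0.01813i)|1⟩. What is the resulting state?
0.5878|0⟩ + (-0.8088 - 0.01813i)|1⟩

H² = I, so an even number of Hadamards cancels: H^2 = I and the state is unchanged.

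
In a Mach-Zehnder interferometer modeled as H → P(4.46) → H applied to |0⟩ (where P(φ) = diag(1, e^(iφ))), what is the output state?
(0.3751 - 0.4842i)|0⟩ + (0.6249 + 0.4842i)|1⟩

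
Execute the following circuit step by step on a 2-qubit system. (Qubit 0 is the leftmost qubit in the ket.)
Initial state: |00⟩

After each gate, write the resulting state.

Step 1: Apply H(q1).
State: 1/√2|00⟩ + 1/√2|01⟩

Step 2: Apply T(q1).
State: 1/√2|00⟩ + (1/2 + (1/2)i)|01⟩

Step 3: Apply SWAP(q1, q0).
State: 1/√2|00⟩ + (1/2 + (1/2)i)|10⟩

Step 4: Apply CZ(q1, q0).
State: 1/√2|00⟩ + (1/2 + (1/2)i)|10⟩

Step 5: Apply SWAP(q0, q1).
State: 1/√2|00⟩ + (1/2 + (1/2)i)|01⟩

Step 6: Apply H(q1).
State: (0.8536 + (1/√8)i)|00⟩ + (0.1464 - (1/√8)i)|01⟩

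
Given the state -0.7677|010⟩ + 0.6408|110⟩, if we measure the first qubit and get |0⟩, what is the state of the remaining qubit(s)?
-|10⟩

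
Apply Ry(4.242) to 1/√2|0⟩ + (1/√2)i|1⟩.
(-0.3697 - 0.6028i)|0⟩ + (0.6028 - 0.3697i)|1⟩

Ry(4.242) = [[cos(θ/2), −sin(θ/2)], [sin(θ/2), cos(θ/2)]]; θ = 4.242, cos(θ/2) ≈ -0.522861, sin(θ/2) ≈ 0.852418.
With a = amp(|0⟩) = 1/√2 and b = amp(|1⟩) = (1/√2)i:
new amp(|0⟩) = (-0.522861)·a + (-0.852418)·b = (-0.3697 - 0.6028i)
new amp(|1⟩) = (0.852418)·a + (-0.522861)·b = (0.6028 - 0.3697i)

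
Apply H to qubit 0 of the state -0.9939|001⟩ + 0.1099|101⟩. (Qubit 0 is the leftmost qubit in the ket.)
-0.6251|001⟩ - 0.7805|101⟩

H on qubit 0 mixes each pair of kets that differ only in qubit 0: amplitudes (a, b) of (|…0…⟩, |…1…⟩) become ((a + b)/√2, (a − b)/√2). Kets absent from the input have amplitude 0.
(|001⟩, |101⟩): (a, b) = (-0.9939, 0.1099) → (-0.6251, -0.7805)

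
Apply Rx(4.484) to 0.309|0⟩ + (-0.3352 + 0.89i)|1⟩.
(0.5048 + 0.2625i)|0⟩ + (0.2085 - 0.7955i)|1⟩

Rx(4.484) = [[cos(θ/2), −i·sin(θ/2)], [−i·sin(θ/2), cos(θ/2)]]; θ = 4.484, cos(θ/2) ≈ -0.621929, sin(θ/2) ≈ 0.783074.
With a = amp(|0⟩) = 0.309 and b = amp(|1⟩) = (-0.3352 + 0.89i):
new amp(|0⟩) = (-0.621929)·a + (-0.783074i)·b = (0.5048 + 0.2625i)
new amp(|1⟩) = (-0.783074i)·a + (-0.621929)·b = (0.2085 - 0.7955i)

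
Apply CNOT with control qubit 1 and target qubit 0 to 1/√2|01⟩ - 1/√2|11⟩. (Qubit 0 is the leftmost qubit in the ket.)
-1/√2|01⟩ + 1/√2|11⟩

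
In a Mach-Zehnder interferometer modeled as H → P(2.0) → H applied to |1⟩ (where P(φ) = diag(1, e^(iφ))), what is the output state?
(0.7081 - 0.4546i)|0⟩ + (0.2919 + 0.4546i)|1⟩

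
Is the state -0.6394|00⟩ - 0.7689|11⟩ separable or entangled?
Entangled

Writing the state as a|00⟩ + b|01⟩ + c|10⟩ + d|11⟩, it is a product state iff ad − bc = 0.
Here (a, b, c, d) = (-0.6394, 0, 0, -0.7689): ad − bc = (-0.6394)(-0.7689) − (0)(0) = 0.4916 ≠ 0, so the state is entangled.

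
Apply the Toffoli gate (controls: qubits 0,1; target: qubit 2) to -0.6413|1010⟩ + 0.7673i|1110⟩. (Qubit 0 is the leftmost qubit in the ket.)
-0.6413|1010⟩ + 0.7673i|1100⟩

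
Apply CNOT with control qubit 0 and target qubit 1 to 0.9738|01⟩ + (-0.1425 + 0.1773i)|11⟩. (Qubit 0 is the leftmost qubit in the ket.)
0.9738|01⟩ + (-0.1425 + 0.1773i)|10⟩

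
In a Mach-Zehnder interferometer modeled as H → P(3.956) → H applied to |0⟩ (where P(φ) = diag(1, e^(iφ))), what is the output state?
(0.1569 - 0.3637i)|0⟩ + (0.8431 + 0.3637i)|1⟩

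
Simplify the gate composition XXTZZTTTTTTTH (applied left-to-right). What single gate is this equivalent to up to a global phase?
H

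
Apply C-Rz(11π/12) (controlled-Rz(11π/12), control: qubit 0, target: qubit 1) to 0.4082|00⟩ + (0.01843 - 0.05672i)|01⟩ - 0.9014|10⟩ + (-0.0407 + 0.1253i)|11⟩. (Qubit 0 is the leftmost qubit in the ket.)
0.4082|00⟩ + (0.01843 - 0.05672i)|01⟩ + (-0.1177 + 0.8937i)|10⟩ + (-0.1295 - 0.024i)|11⟩

C-Rz(11π/12) leaves the control-|0⟩ kets |00⟩, |01⟩ unchanged and applies Rz(11π/12) to qubit 1 on the control-|1⟩ pair (|10⟩, |11⟩).
Rz(11π/12) = [[e^(−iθ/2), 0], [0, e^(iθ/2)]] with e^(±iθ/2) = cos(θ/2) ± i·sin(θ/2); θ = 11π/12, cos(θ/2) ≈ 0.130526, sin(θ/2) ≈ 0.991445.
With a = amp(|10⟩) = -0.9014 and b = amp(|11⟩) = (-0.0407 + 0.1253i):
new amp(|10⟩) = (0.130526 - 0.991445i)·a = (-0.1177 + 0.8937i)
new amp(|11⟩) = (0.130526 + 0.991445i)·b = (-0.1295 - 0.024i)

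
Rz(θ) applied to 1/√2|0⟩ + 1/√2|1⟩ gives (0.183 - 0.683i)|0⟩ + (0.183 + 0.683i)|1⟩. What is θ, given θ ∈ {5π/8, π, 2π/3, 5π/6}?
5π/6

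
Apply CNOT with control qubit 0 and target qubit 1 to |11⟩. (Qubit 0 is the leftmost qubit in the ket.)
|10⟩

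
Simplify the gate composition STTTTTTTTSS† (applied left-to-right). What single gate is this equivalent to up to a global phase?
S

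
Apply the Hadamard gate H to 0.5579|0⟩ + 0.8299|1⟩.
0.9813|0⟩ - 0.1923|1⟩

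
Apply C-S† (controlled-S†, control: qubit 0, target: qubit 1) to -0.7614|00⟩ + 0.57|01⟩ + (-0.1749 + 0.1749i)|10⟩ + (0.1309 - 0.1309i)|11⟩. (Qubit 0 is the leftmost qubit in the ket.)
-0.7614|00⟩ + 0.57|01⟩ + (-0.1749 + 0.1749i)|10⟩ + (-0.1309 - 0.1309i)|11⟩

C-S† leaves the control-|0⟩ kets |00⟩, |01⟩ unchanged and applies S† to qubit 1 on the control-|1⟩ pair (|10⟩, |11⟩).
S† = [[1, 0], [0, -i]].
With a = amp(|10⟩) = (-0.1749 + 0.1749i) and b = amp(|11⟩) = (0.1309 - 0.1309i):
new amp(|10⟩) = (1)·a = (-0.1749 + 0.1749i)
new amp(|11⟩) = (-i)·b = (-0.1309 - 0.1309i)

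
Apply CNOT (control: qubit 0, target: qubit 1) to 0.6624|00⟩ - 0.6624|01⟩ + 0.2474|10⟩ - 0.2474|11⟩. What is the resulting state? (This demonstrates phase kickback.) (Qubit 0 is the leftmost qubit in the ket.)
0.6624|00⟩ - 0.6624|01⟩ - 0.2474|10⟩ + 0.2474|11⟩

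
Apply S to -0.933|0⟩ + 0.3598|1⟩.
-0.933|0⟩ + 0.3598i|1⟩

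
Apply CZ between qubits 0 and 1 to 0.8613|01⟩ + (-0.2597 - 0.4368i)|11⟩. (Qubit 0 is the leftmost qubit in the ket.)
0.8613|01⟩ + (0.2597 + 0.4368i)|11⟩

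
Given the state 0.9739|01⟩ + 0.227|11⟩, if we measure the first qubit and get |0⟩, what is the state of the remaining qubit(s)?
|1⟩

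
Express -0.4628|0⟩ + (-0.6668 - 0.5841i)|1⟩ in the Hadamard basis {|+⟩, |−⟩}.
(-0.7987 - 0.413i)|+⟩ + (0.1442 + 0.413i)|−⟩

With |ψ⟩ = α|0⟩ + β|1⟩, the Hadamard-basis coefficients are ⟨+|ψ⟩ = (α + β)/√2 and ⟨−|ψ⟩ = (α − β)/√2.
Here α = -0.4628, β = (-0.6668 - 0.5841i): (α + β)/√2 = (-0.7987 - 0.413i), (α − β)/√2 = (0.1442 + 0.413i).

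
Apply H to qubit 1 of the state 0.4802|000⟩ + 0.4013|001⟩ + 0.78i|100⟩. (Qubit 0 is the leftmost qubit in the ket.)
0.3396|000⟩ + 0.2838|001⟩ + 0.3396|010⟩ + 0.2838|011⟩ + 0.5515i|100⟩ + 0.5515i|110⟩

H on qubit 1 mixes each pair of kets that differ only in qubit 1: amplitudes (a, b) of (|…0…⟩, |…1…⟩) become ((a + b)/√2, (a − b)/√2). Kets absent from the input have amplitude 0.
(|000⟩, |010⟩): (a, b) = (0.4802, 0) → (0.3396, 0.3396)
(|001⟩, |011⟩): (a, b) = (0.4013, 0) → (0.2838, 0.2838)
(|100⟩, |110⟩): (a, b) = (0.78i, 0) → (0.5515i, 0.5515i)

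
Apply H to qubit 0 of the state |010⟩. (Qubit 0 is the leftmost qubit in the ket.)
1/√2|010⟩ + 1/√2|110⟩

H on qubit 0 mixes each pair of kets that differ only in qubit 0: amplitudes (a, b) of (|…0…⟩, |…1…⟩) become ((a + b)/√2, (a − b)/√2). Kets absent from the input have amplitude 0.
(|010⟩, |110⟩): (a, b) = (1, 0) → (1/√2, 1/√2)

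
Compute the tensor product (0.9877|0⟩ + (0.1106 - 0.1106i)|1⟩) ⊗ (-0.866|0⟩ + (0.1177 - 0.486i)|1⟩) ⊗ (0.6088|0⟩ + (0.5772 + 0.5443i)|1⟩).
-0.5207|000⟩ + (-0.4937 - 0.4656i)|001⟩ + (0.07077 - 0.2922i)|010⟩ + (0.3284 - 0.2138i)|011⟩ + (-0.05831 + 0.05831i)|100⟩ + (-0.1074 + 0.003151i)|101⟩ + (-0.0248 - 0.04065i)|110⟩ + (0.01283 - 0.06071i)|111⟩

amp(|b₁b₂…⟩) = product of the factor amplitudes for bits b₁, b₂, …; only kets whose every factor amplitude is nonzero survive.
|000⟩: (0.9877)(-0.866)(0.6088) = -0.5207
|001⟩: (0.9877)(-0.866)(0.5772 + 0.5443i) = (-0.4937 - 0.4656i)
|010⟩: (0.9877)(0.1177 - 0.486i)(0.6088) = (0.07077 - 0.2922i)
|011⟩: (0.9877)(0.1177 - 0.486i)(0.5772 + 0.5443i) = (0.3284 - 0.2138i)
|100⟩: (0.1106 - 0.1106i)(-0.866)(0.6088) = (-0.05831 + 0.05831i)
|101⟩: (0.1106 - 0.1106i)(-0.866)(0.5772 + 0.5443i) = (-0.1074 + 0.003151i)
|110⟩: (0.1106 - 0.1106i)(0.1177 - 0.486i)(0.6088) = (-0.0248 - 0.04065i)
|111⟩: (0.1106 - 0.1106i)(0.1177 - 0.486i)(0.5772 + 0.5443i) = (0.01283 - 0.06071i)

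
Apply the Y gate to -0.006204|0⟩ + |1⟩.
-i|0⟩ - 0.006204i|1⟩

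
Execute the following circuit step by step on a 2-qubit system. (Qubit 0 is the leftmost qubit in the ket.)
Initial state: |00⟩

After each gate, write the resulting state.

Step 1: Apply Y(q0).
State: i|10⟩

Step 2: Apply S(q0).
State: -|10⟩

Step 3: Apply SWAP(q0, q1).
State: -|01⟩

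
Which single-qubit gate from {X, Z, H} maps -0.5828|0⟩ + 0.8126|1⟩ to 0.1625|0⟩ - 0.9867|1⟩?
H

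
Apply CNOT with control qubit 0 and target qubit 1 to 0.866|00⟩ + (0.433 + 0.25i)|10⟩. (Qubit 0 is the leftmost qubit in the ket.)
0.866|00⟩ + (0.433 + 0.25i)|11⟩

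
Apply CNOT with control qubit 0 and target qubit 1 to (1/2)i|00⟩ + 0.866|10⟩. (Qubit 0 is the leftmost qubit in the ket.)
(1/2)i|00⟩ + 0.866|11⟩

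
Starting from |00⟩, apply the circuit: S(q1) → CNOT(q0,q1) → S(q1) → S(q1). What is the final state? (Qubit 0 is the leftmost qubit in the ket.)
|00⟩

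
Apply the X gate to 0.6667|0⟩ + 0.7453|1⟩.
0.7453|0⟩ + 0.6667|1⟩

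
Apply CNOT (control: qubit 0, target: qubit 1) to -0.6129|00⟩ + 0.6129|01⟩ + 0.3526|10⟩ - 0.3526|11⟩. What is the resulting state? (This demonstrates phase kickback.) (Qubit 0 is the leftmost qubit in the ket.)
-0.6129|00⟩ + 0.6129|01⟩ - 0.3526|10⟩ + 0.3526|11⟩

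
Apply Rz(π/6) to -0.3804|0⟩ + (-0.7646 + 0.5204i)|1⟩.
(-0.3674 + 0.09845i)|0⟩ + (-0.8732 + 0.3048i)|1⟩

Rz(π/6) = [[e^(−iθ/2), 0], [0, e^(iθ/2)]] with e^(±iθ/2) = cos(θ/2) ± i·sin(θ/2); θ = π/6, cos(θ/2) ≈ 0.965926, sin(θ/2) ≈ 0.258819.
With a = amp(|0⟩) = -0.3804 and b = amp(|1⟩) = (-0.7646 + 0.5204i):
new amp(|0⟩) = (0.965926 - 0.258819i)·a = (-0.3674 + 0.09845i)
new amp(|1⟩) = (0.965926 + 0.258819i)·b = (-0.8732 + 0.3048i)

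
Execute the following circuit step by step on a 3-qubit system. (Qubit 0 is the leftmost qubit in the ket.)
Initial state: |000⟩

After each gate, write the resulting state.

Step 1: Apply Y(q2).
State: i|001⟩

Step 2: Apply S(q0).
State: i|001⟩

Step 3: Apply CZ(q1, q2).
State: i|001⟩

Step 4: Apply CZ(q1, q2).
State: i|001⟩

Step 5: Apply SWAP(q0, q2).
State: i|100⟩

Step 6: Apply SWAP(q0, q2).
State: i|001⟩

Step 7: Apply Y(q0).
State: -|101⟩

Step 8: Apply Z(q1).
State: -|101⟩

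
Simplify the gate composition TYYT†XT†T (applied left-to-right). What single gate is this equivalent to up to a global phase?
X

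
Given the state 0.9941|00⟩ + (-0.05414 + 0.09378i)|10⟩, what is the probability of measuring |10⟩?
0.01173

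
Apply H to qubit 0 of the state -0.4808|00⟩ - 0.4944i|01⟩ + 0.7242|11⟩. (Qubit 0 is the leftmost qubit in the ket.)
-0.34|00⟩ + (0.5121 - 0.3496i)|01⟩ - 0.34|10⟩ + (-0.5121 - 0.3496i)|11⟩

H on qubit 0 mixes each pair of kets that differ only in qubit 0: amplitudes (a, b) of (|…0…⟩, |…1…⟩) become ((a + b)/√2, (a − b)/√2). Kets absent from the input have amplitude 0.
(|00⟩, |10⟩): (a, b) = (-0.4808, 0) → (-0.34, -0.34)
(|01⟩, |11⟩): (a, b) = (-0.4944i, 0.7242) → ((0.5121 - 0.3496i), (-0.5121 - 0.3496i))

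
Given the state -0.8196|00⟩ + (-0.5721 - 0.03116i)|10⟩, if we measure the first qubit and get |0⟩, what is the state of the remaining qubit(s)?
-|0⟩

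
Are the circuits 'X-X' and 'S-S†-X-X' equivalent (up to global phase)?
Yes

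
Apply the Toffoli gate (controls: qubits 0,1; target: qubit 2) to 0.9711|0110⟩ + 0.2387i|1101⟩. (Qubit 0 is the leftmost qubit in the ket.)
0.9711|0110⟩ + 0.2387i|1111⟩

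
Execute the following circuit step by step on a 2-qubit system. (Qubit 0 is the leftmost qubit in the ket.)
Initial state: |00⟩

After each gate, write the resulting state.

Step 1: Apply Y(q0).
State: i|10⟩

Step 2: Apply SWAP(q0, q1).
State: i|01⟩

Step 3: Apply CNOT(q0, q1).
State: i|01⟩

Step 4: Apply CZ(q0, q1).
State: i|01⟩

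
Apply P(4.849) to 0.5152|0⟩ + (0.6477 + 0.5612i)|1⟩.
0.5152|0⟩ + (0.6442 - 0.5652i)|1⟩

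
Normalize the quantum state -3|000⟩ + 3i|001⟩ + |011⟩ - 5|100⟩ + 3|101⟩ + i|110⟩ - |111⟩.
-0.4045|000⟩ + 0.4045i|001⟩ + 0.1348|011⟩ - 0.6742|100⟩ + 0.4045|101⟩ + 0.1348i|110⟩ - 0.1348|111⟩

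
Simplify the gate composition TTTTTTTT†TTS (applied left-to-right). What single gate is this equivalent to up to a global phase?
S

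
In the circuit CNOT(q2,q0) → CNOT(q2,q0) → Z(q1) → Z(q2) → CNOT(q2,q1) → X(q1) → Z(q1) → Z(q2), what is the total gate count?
8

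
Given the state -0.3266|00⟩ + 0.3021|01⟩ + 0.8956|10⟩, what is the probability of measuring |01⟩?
0.09126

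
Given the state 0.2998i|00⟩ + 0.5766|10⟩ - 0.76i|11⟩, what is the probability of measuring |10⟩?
0.3325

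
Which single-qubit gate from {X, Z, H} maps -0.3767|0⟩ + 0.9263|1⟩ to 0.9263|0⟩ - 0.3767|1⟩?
X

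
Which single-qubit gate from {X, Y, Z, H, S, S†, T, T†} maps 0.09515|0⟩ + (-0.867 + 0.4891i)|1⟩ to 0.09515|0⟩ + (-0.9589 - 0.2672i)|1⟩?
T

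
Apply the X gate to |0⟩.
|1⟩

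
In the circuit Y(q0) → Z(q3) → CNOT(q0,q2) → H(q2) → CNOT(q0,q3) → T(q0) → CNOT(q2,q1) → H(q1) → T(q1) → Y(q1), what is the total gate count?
10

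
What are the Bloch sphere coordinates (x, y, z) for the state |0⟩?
(0, 0, 1)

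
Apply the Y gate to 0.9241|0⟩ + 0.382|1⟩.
-0.382i|0⟩ + 0.9241i|1⟩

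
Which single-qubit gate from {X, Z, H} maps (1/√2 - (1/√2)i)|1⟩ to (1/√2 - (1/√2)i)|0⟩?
X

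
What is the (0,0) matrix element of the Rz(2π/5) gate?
(0.809 - 0.5878i)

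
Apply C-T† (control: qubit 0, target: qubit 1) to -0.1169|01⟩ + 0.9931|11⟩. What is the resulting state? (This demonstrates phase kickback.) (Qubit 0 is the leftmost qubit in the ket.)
-0.1169|01⟩ + (0.7022 - 0.7022i)|11⟩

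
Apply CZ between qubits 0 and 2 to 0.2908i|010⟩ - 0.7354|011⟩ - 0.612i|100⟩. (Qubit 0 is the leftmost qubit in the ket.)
0.2908i|010⟩ - 0.7354|011⟩ - 0.612i|100⟩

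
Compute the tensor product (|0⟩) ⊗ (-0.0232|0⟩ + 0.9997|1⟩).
-0.0232|00⟩ + 0.9997|01⟩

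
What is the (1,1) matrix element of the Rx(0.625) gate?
0.9516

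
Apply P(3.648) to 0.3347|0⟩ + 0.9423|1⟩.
0.3347|0⟩ + (-0.824 - 0.4571i)|1⟩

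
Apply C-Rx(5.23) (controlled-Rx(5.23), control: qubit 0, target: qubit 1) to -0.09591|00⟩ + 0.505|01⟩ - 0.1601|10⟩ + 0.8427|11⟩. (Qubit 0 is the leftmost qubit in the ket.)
-0.09591|00⟩ + 0.505|01⟩ + (0.1384 - 0.4235i)|10⟩ + (-0.7285 + 0.08046i)|11⟩

C-Rx(5.23) leaves the control-|0⟩ kets |00⟩, |01⟩ unchanged and applies Rx(5.23) to qubit 1 on the control-|1⟩ pair (|10⟩, |11⟩).
Rx(5.23) = [[cos(θ/2), −i·sin(θ/2)], [−i·sin(θ/2), cos(θ/2)]]; θ = 5.23, cos(θ/2) ≈ -0.864525, sin(θ/2) ≈ 0.502591.
With a = amp(|10⟩) = -0.1601 and b = amp(|11⟩) = 0.8427:
new amp(|10⟩) = (-0.864525)·a + (-0.502591i)·b = (0.1384 - 0.4235i)
new amp(|11⟩) = (-0.502591i)·a + (-0.864525)·b = (-0.7285 + 0.08046i)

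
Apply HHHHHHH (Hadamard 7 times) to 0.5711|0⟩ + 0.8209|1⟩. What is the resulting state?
0.9843|0⟩ - 0.1766|1⟩

H² = I, so H^7 = H: a single Hadamard. With (a, b) = (0.5711, 0.8209), H gives ((a + b)/√2, (a − b)/√2) = (0.9843, -0.1766).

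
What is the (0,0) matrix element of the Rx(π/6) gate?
0.9659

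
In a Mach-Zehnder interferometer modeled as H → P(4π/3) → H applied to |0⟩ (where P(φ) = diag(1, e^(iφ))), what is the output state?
(0.25 - 0.433i)|0⟩ + (0.75 + 0.433i)|1⟩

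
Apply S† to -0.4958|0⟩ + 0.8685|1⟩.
-0.4958|0⟩ - 0.8685i|1⟩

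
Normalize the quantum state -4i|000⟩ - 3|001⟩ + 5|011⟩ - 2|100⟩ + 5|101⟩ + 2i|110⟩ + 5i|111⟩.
-0.3849i|000⟩ - 0.2887|001⟩ + 0.4811|011⟩ - 0.1925|100⟩ + 0.4811|101⟩ + 0.1925i|110⟩ + 0.4811i|111⟩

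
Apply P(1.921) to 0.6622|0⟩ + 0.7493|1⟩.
0.6622|0⟩ + (-0.2571 + 0.7038i)|1⟩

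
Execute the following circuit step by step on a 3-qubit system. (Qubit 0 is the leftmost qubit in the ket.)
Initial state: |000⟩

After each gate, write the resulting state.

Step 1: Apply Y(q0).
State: i|100⟩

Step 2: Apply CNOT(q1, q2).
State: i|100⟩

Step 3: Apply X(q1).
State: i|110⟩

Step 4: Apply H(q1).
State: (1/√2)i|100⟩ - (1/√2)i|110⟩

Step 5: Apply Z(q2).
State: (1/√2)i|100⟩ - (1/√2)i|110⟩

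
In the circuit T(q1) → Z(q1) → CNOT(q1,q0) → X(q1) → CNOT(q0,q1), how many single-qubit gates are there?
3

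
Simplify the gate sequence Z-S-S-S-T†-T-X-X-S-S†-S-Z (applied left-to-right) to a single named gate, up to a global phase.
I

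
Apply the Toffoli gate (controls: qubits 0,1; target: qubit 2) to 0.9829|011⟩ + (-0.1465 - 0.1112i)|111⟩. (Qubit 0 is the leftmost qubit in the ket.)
0.9829|011⟩ + (-0.1465 - 0.1112i)|110⟩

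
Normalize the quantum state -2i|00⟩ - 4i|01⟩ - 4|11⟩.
-0.3333i|00⟩ - 0.6667i|01⟩ - 0.6667|11⟩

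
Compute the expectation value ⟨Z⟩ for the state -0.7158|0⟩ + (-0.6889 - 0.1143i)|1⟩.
0.02472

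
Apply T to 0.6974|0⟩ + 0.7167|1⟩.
0.6974|0⟩ + (0.5068 + 0.5068i)|1⟩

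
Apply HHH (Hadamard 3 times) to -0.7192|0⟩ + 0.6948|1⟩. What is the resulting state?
-0.01725|0⟩ - 0.9998|1⟩

H² = I, so H^3 = H: a single Hadamard. With (a, b) = (-0.7192, 0.6948), H gives ((a + b)/√2, (a − b)/√2) = (-0.01725, -0.9998).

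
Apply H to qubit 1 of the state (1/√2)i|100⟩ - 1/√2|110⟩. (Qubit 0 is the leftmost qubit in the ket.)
(-1/2 + (1/2)i)|100⟩ + (1/2 + (1/2)i)|110⟩

H on qubit 1 mixes each pair of kets that differ only in qubit 1: amplitudes (a, b) of (|…0…⟩, |…1…⟩) become ((a + b)/√2, (a − b)/√2). Kets absent from the input have amplitude 0.
(|100⟩, |110⟩): (a, b) = ((1/√2)i, -1/√2) → ((-1/2 + (1/2)i), (1/2 + (1/2)i))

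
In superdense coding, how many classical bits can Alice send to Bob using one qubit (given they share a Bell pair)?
2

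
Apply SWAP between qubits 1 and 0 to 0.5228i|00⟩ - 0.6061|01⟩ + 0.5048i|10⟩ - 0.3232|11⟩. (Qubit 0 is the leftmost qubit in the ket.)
0.5228i|00⟩ + 0.5048i|01⟩ - 0.6061|10⟩ - 0.3232|11⟩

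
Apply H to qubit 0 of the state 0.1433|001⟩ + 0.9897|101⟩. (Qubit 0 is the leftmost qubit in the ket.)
0.8012|001⟩ - 0.5985|101⟩

H on qubit 0 mixes each pair of kets that differ only in qubit 0: amplitudes (a, b) of (|…0…⟩, |…1…⟩) become ((a + b)/√2, (a − b)/√2). Kets absent from the input have amplitude 0.
(|001⟩, |101⟩): (a, b) = (0.1433, 0.9897) → (0.8012, -0.5985)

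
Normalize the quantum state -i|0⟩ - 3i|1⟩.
-0.3162i|0⟩ - 0.9487i|1⟩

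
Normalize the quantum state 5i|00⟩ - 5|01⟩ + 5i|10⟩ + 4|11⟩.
0.5241i|00⟩ - 0.5241|01⟩ + 0.5241i|10⟩ + 0.4193|11⟩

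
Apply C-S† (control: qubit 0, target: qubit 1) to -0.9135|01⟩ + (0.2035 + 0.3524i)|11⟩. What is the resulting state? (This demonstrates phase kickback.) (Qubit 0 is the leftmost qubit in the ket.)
-0.9135|01⟩ + (0.3524 - 0.2035i)|11⟩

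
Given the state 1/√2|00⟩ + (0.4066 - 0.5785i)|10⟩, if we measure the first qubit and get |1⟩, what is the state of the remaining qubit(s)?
(0.575 - 0.8181i)|0⟩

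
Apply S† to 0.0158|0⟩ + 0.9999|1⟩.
0.0158|0⟩ - 0.9999i|1⟩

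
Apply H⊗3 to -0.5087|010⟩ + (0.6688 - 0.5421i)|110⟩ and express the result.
(0.0566 - 0.1917i)|000⟩ + (0.0566 - 0.1917i)|001⟩ + (-0.0566 + 0.1917i)|010⟩ + (-0.0566 + 0.1917i)|011⟩ + (-0.4163 + 0.1917i)|100⟩ + (-0.4163 + 0.1917i)|101⟩ + (0.4163 - 0.1917i)|110⟩ + (0.4163 - 0.1917i)|111⟩

H⊗3 gives amp(|y⟩) = (1/2√2) Σ_x (−1)^(x·y) amp(|x⟩), where x·y is the number of positions in which both x and y have a 1.
|000⟩: (-0.5087 + (0.6688 - 0.5421i))/(2√2) = (0.0566 - 0.1917i)
|001⟩: (-0.5087 + (0.6688 - 0.5421i))/(2√2) = (0.0566 - 0.1917i)
|010⟩: (0.5087 - (0.6688 - 0.5421i))/(2√2) = (-0.0566 + 0.1917i)
|011⟩: (0.5087 - (0.6688 - 0.5421i))/(2√2) = (-0.0566 + 0.1917i)
|100⟩: (-0.5087 - (0.6688 - 0.5421i))/(2√2) = (-0.4163 + 0.1917i)
|101⟩: (-0.5087 - (0.6688 - 0.5421i))/(2√2) = (-0.4163 + 0.1917i)
|110⟩: (0.5087 + (0.6688 - 0.5421i))/(2√2) = (0.4163 - 0.1917i)
|111⟩: (0.5087 + (0.6688 - 0.5421i))/(2√2) = (0.4163 - 0.1917i)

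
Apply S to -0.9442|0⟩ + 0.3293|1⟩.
-0.9442|0⟩ + 0.3293i|1⟩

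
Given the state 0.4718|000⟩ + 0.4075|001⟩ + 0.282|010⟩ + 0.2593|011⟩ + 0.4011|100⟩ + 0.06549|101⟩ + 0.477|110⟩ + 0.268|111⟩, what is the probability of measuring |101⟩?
0.004289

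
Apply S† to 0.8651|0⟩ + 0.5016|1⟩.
0.8651|0⟩ - 0.5016i|1⟩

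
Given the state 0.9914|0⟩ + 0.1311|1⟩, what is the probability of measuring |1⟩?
0.01719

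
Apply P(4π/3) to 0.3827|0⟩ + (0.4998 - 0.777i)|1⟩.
0.3827|0⟩ + (-0.9228 - 0.04434i)|1⟩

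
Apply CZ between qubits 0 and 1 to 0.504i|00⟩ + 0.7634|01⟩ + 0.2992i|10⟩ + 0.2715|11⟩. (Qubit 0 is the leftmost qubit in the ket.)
0.504i|00⟩ + 0.7634|01⟩ + 0.2992i|10⟩ - 0.2715|11⟩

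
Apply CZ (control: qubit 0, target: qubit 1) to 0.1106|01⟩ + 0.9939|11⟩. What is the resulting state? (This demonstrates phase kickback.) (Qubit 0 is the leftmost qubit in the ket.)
0.1106|01⟩ - 0.9939|11⟩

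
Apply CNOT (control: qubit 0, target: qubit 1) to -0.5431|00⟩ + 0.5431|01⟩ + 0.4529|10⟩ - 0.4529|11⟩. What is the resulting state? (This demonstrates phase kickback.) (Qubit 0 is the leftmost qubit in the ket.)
-0.5431|00⟩ + 0.5431|01⟩ - 0.4529|10⟩ + 0.4529|11⟩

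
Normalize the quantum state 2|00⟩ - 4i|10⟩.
1/√5|00⟩ - 0.8944i|10⟩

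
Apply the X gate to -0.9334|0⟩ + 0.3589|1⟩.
0.3589|0⟩ - 0.9334|1⟩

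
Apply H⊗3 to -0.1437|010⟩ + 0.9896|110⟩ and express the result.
0.2991|000⟩ + 0.2991|001⟩ - 0.2991|010⟩ - 0.2991|011⟩ - 0.4007|100⟩ - 0.4007|101⟩ + 0.4007|110⟩ + 0.4007|111⟩

H⊗3 gives amp(|y⟩) = (1/2√2) Σ_x (−1)^(x·y) amp(|x⟩), where x·y is the number of positions in which both x and y have a 1.
|000⟩: (-0.1437 + 0.9896)/(2√2) = 0.2991
|001⟩: (-0.1437 + 0.9896)/(2√2) = 0.2991
|010⟩: (0.1437 - 0.9896)/(2√2) = -0.2991
|011⟩: (0.1437 - 0.9896)/(2√2) = -0.2991
|100⟩: (-0.1437 - 0.9896)/(2√2) = -0.4007
|101⟩: (-0.1437 - 0.9896)/(2√2) = -0.4007
|110⟩: (0.1437 + 0.9896)/(2√2) = 0.4007
|111⟩: (0.1437 + 0.9896)/(2√2) = 0.4007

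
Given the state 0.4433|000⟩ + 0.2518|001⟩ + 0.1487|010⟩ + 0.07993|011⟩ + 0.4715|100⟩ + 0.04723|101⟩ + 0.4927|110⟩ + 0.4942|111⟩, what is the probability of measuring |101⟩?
0.002231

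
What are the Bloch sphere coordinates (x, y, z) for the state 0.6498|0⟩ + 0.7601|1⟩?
(0.9878, 0, -0.1555)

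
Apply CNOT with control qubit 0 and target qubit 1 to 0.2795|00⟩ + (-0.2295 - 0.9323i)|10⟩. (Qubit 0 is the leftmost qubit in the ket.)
0.2795|00⟩ + (-0.2295 - 0.9323i)|11⟩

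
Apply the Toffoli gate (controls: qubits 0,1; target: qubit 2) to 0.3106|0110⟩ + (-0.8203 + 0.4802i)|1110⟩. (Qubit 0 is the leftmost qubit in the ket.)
0.3106|0110⟩ + (-0.8203 + 0.4802i)|1100⟩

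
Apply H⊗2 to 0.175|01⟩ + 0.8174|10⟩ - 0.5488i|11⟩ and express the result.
(0.4962 - 0.2744i)|00⟩ + (0.3212 + 0.2744i)|01⟩ + (-0.3212 + 0.2744i)|10⟩ + (-0.4962 - 0.2744i)|11⟩

H⊗2 gives amp(|y⟩) = (1/2) Σ_x (−1)^(x·y) amp(|x⟩), where x·y is the number of positions in which both x and y have a 1.
|00⟩: (0.175 + 0.8174 - 0.5488i)/2 = (0.4962 - 0.2744i)
|01⟩: (-0.175 + 0.8174 + 0.5488i)/2 = (0.3212 + 0.2744i)
|10⟩: (0.175 - 0.8174 + 0.5488i)/2 = (-0.3212 + 0.2744i)
|11⟩: (-0.175 - 0.8174 - 0.5488i)/2 = (-0.4962 - 0.2744i)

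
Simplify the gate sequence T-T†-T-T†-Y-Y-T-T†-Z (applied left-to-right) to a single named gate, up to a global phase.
Z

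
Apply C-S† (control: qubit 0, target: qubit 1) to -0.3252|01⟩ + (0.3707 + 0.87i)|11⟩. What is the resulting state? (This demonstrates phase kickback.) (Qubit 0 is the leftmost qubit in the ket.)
-0.3252|01⟩ + (0.87 - 0.3707i)|11⟩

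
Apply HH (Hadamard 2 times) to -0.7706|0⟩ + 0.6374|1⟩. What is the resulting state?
-0.7706|0⟩ + 0.6374|1⟩

H² = I, so an even number of Hadamards cancels: H^2 = I and the state is unchanged.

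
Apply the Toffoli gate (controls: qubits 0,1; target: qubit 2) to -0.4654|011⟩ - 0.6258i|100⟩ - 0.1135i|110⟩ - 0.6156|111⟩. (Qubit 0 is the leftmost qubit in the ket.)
-0.4654|011⟩ - 0.6258i|100⟩ - 0.6156|110⟩ - 0.1135i|111⟩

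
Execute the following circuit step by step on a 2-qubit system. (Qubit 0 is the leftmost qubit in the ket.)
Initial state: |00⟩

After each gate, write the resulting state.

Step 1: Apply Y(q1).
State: i|01⟩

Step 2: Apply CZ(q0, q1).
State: i|01⟩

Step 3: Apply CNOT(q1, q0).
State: i|11⟩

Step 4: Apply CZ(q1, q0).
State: -i|11⟩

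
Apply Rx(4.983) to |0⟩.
-0.796|0⟩ - 0.6053i|1⟩

Rx(4.983) = [[cos(θ/2), −i·sin(θ/2)], [−i·sin(θ/2), cos(θ/2)]]; θ = 4.983, cos(θ/2) ≈ -0.796028, sin(θ/2) ≈ 0.60526.
With a = amp(|0⟩) = 1 and b = amp(|1⟩) = 0:
new amp(|0⟩) = (-0.796028)·a + (-0.60526i)·b = -0.796
new amp(|1⟩) = (-0.60526i)·a + (-0.796028)·b = -0.6053i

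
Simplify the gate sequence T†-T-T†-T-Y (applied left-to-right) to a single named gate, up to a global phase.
Y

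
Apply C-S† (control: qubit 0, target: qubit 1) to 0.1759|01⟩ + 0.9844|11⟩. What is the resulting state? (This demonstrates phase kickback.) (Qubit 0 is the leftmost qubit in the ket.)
0.1759|01⟩ - 0.9844i|11⟩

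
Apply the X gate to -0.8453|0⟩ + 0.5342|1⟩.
0.5342|0⟩ - 0.8453|1⟩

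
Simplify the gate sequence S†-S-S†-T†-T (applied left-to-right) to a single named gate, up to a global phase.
S†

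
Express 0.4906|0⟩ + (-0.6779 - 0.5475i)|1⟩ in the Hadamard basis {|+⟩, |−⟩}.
(-0.1324 - 0.3871i)|+⟩ + (0.8263 + 0.3871i)|−⟩

With |ψ⟩ = α|0⟩ + β|1⟩, the Hadamard-basis coefficients are ⟨+|ψ⟩ = (α + β)/√2 and ⟨−|ψ⟩ = (α − β)/√2.
Here α = 0.4906, β = (-0.6779 - 0.5475i): (α + β)/√2 = (-0.1324 - 0.3871i), (α − β)/√2 = (0.8263 + 0.3871i).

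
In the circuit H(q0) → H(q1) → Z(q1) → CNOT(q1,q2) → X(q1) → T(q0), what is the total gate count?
6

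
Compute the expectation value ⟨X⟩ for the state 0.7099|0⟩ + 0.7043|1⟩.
1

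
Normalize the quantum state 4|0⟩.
|0⟩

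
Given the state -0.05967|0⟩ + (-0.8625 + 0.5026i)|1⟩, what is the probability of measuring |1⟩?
0.9965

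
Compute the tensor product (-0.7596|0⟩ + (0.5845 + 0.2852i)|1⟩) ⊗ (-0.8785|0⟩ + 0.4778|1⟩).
0.6673|00⟩ - 0.3629|01⟩ + (-0.5135 - 0.2505i)|10⟩ + (0.2793 + 0.1363i)|11⟩

amp(|b₁b₂…⟩) = product of the factor amplitudes for bits b₁, b₂, …; only kets whose every factor amplitude is nonzero survive.
|00⟩: (-0.7596)(-0.8785) = 0.6673
|01⟩: (-0.7596)(0.4778) = -0.3629
|10⟩: (0.5845 + 0.2852i)(-0.8785) = (-0.5135 - 0.2505i)
|11⟩: (0.5845 + 0.2852i)(0.4778) = (0.2793 + 0.1363i)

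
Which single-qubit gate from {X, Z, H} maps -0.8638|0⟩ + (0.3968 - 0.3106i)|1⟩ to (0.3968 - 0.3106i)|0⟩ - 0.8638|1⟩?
X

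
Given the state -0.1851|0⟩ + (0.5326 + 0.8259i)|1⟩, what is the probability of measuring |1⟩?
0.9658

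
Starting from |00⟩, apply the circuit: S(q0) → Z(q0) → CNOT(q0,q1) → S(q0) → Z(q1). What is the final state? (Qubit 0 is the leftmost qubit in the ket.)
|00⟩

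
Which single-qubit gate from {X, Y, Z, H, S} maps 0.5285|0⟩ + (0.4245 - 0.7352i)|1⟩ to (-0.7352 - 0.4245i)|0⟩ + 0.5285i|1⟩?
Y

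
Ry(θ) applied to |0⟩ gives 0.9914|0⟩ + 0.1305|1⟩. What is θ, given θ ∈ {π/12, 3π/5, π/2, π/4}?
π/12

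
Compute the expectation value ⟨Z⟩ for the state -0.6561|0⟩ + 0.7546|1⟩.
-0.139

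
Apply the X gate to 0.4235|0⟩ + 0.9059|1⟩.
0.9059|0⟩ + 0.4235|1⟩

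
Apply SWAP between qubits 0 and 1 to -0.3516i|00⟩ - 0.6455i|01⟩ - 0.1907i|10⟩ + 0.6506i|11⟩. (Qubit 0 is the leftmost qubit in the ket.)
-0.3516i|00⟩ - 0.1907i|01⟩ - 0.6455i|10⟩ + 0.6506i|11⟩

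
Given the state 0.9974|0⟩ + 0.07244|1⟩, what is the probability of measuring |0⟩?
0.9948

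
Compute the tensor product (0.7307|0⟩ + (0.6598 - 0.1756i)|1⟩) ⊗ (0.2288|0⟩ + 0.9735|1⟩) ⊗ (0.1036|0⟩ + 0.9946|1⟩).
0.01732|000⟩ + 0.1663|001⟩ + 0.07369|010⟩ + 0.7075|011⟩ + (0.01564 - 0.004162i)|100⟩ + (0.1501 - 0.03996i)|101⟩ + (0.06654 - 0.01771i)|110⟩ + (0.6388 - 0.17i)|111⟩

amp(|b₁b₂…⟩) = product of the factor amplitudes for bits b₁, b₂, …; only kets whose every factor amplitude is nonzero survive.
|000⟩: (0.7307)(0.2288)(0.1036) = 0.01732
|001⟩: (0.7307)(0.2288)(0.9946) = 0.1663
|010⟩: (0.7307)(0.9735)(0.1036) = 0.07369
|011⟩: (0.7307)(0.9735)(0.9946) = 0.7075
|100⟩: (0.6598 - 0.1756i)(0.2288)(0.1036) = (0.01564 - 0.004162i)
|101⟩: (0.6598 - 0.1756i)(0.2288)(0.9946) = (0.1501 - 0.03996i)
|110⟩: (0.6598 - 0.1756i)(0.9735)(0.1036) = (0.06654 - 0.01771i)
|111⟩: (0.6598 - 0.1756i)(0.9735)(0.9946) = (0.6388 - 0.17i)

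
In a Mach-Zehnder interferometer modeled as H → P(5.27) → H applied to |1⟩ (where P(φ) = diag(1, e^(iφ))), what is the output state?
(0.2354 + 0.4243i)|0⟩ + (0.7646 - 0.4243i)|1⟩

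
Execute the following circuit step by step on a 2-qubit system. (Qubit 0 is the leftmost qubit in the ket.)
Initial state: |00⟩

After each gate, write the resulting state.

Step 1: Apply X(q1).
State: |01⟩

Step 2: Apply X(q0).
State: |11⟩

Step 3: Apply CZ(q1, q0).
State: -|11⟩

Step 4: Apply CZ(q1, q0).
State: |11⟩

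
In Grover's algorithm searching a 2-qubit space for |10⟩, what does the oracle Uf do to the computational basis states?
Uf|x⟩ = -|x⟩ if x = 10, else |x⟩ (phase flip on target)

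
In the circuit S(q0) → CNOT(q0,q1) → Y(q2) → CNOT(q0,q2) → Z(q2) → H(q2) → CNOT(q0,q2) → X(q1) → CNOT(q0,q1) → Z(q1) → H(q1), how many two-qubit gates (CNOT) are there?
4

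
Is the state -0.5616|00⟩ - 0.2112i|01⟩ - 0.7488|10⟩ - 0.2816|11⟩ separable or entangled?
Entangled

Writing the state as a|00⟩ + b|01⟩ + c|10⟩ + d|11⟩, it is a product state iff ad − bc = 0.
Here (a, b, c, d) = (-0.5616, -0.2112i, -0.7488, -0.2816): ad − bc = (-0.5616)(-0.2816) − (-0.2112i)(-0.7488) = (0.1581 - 0.1581i) ≠ 0, so the state is entangled.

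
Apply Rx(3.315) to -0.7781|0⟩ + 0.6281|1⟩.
(0.06738 - 0.6257i)|0⟩ + (-0.05439 + 0.7752i)|1⟩

Rx(3.315) = [[cos(θ/2), −i·sin(θ/2)], [−i·sin(θ/2), cos(θ/2)]]; θ = 3.315, cos(θ/2) ≈ -0.0865951, sin(θ/2) ≈ 0.996244.
With a = amp(|0⟩) = -0.7781 and b = amp(|1⟩) = 0.6281:
new amp(|0⟩) = (-0.0865951)·a + (-0.996244i)·b = (0.06738 - 0.6257i)
new amp(|1⟩) = (-0.996244i)·a + (-0.0865951)·b = (-0.05439 + 0.7752i)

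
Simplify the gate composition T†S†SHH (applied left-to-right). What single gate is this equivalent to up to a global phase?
T†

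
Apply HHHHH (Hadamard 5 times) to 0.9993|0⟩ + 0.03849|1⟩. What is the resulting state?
0.7338|0⟩ + 0.6794|1⟩

H² = I, so H^5 = H: a single Hadamard. With (a, b) = (0.9993, 0.03849), H gives ((a + b)/√2, (a − b)/√2) = (0.7338, 0.6794).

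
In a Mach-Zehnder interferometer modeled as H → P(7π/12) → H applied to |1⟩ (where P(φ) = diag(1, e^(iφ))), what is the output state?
(0.6294 - 0.483i)|0⟩ + (0.3706 + 0.483i)|1⟩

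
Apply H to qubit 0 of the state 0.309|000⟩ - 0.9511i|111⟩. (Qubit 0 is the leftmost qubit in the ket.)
0.2185|000⟩ - 0.6725i|011⟩ + 0.2185|100⟩ + 0.6725i|111⟩

H on qubit 0 mixes each pair of kets that differ only in qubit 0: amplitudes (a, b) of (|…0…⟩, |…1…⟩) become ((a + b)/√2, (a − b)/√2). Kets absent from the input have amplitude 0.
(|000⟩, |100⟩): (a, b) = (0.309, 0) → (0.2185, 0.2185)
(|011⟩, |111⟩): (a, b) = (0, -0.9511i) → (-0.6725i, 0.6725i)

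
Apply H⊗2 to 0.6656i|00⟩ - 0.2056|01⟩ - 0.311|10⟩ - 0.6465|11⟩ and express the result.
(-0.5816 + 0.3328i)|00⟩ + (0.2706 + 0.3328i)|01⟩ + (0.376 + 0.3328i)|10⟩ + (-0.06495 + 0.3328i)|11⟩

H⊗2 gives amp(|y⟩) = (1/2) Σ_x (−1)^(x·y) amp(|x⟩), where x·y is the number of positions in which both x and y have a 1.
|00⟩: (0.6656i - 0.2056 - 0.311 - 0.6465)/2 = (-0.5816 + 0.3328i)
|01⟩: (0.6656i + 0.2056 - 0.311 + 0.6465)/2 = (0.2706 + 0.3328i)
|10⟩: (0.6656i - 0.2056 + 0.311 + 0.6465)/2 = (0.376 + 0.3328i)
|11⟩: (0.6656i + 0.2056 + 0.311 - 0.6465)/2 = (-0.06495 + 0.3328i)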